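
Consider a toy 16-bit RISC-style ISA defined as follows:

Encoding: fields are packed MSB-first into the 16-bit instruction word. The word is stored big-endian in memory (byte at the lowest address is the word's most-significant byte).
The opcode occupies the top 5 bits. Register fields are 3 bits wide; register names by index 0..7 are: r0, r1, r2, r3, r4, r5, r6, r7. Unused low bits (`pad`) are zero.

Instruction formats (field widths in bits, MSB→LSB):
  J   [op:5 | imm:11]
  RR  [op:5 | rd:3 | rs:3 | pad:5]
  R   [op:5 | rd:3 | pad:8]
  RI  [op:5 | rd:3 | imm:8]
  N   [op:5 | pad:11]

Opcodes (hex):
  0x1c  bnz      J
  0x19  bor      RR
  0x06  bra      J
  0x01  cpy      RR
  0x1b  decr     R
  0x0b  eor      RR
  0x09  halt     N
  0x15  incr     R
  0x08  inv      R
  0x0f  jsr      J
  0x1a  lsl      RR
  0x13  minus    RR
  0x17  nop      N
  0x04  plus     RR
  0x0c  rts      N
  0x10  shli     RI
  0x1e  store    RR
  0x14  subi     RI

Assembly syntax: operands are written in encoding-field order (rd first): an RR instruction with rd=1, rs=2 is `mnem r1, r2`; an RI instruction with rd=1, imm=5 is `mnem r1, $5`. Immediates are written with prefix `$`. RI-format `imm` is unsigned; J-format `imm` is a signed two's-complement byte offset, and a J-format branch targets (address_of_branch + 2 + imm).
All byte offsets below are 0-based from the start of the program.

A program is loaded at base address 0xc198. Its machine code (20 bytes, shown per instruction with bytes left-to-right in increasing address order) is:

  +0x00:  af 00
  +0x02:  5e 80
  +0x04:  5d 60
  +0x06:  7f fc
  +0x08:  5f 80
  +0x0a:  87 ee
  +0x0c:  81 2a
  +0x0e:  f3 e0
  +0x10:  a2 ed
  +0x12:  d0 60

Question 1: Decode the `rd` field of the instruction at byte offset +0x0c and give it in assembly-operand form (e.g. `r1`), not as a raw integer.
r1

off 0x0c: read 81 2a as big → 0x812a
  opcode bits[15:11]=0x10: shli/RI
  rd@[10:8]=0x1 ⇒ r1
  imm@[7:0]=0x2a ⇒ $42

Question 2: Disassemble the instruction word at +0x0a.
shli r7, $238

+0x0a: 87 ee ⇒ word 0x87ee (big)
  op=0x87ee>>11=0x10 ⇒ shli (RI)
  rd: (w>>8)&0x7=0x7 → r7
  imm: (w>>0)&0xff=0xee → $238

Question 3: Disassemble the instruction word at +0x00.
incr r7

off 0x00: read af 00 as big → 0xaf00
  opcode bits[15:11]=0x15: incr/R
  rd: (w>>8)&0x7=0x7 → r7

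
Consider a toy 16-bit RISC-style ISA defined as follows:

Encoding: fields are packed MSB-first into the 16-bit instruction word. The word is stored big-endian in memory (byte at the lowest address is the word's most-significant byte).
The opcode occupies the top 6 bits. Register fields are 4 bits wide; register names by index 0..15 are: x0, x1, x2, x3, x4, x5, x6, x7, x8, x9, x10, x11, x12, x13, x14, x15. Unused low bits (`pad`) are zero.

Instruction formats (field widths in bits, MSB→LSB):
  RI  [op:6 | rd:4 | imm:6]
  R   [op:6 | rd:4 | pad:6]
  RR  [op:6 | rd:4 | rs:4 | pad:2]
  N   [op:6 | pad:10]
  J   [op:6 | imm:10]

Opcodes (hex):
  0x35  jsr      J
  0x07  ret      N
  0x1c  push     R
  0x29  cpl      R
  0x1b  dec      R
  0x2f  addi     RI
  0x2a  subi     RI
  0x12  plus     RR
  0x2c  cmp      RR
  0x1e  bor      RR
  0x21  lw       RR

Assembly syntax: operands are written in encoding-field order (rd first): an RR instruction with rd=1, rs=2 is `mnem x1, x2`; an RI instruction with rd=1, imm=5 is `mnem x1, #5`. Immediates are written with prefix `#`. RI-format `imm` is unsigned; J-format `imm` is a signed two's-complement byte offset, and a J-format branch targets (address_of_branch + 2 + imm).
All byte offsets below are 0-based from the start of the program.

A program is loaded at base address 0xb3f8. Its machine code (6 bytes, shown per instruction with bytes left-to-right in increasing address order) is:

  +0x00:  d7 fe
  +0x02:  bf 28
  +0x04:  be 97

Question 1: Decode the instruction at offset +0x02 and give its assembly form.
[02] bf 28 → 0xbf28
  opcode bits[15:10]=0x2f: addi/RI
  rd@[9:6]=0xc ⇒ x12
  imm@[5:0]=0x28 ⇒ #40

addi x12, #40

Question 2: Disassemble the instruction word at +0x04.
[04] be 97 → 0xbe97
  top 6b → 0x2f → addi [RI]
  [9:6] rd=10 = x10
  [5:0] imm=23 = #23

addi x10, #23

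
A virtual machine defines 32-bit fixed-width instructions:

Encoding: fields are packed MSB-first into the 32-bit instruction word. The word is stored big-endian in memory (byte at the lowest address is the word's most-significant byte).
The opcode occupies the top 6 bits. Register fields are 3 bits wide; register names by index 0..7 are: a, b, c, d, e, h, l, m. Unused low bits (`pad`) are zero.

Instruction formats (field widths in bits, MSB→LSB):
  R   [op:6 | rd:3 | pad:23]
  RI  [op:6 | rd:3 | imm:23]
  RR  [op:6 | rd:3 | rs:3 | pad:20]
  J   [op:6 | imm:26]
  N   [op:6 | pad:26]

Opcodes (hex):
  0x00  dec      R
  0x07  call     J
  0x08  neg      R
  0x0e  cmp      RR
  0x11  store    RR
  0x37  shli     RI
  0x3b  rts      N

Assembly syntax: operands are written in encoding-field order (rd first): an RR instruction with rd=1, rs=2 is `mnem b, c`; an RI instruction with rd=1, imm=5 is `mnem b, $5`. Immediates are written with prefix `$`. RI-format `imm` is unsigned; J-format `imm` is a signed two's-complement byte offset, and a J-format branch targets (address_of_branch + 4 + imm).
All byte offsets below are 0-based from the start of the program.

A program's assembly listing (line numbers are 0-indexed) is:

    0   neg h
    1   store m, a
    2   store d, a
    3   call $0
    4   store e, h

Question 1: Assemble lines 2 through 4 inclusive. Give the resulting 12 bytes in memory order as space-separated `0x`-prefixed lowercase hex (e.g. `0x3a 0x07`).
2. store fields op=0x11:6|rd=3:3|rs=0:3|pad=0:20 → word 45800000h → 45 80 00 00
3. call fields op=0x7:6|imm=0:26 → word 1c000000h → 1c 00 00 00
4. store fields op=0x11:6|rd=4:3|rs=5:3|pad=0:20 → word 46500000h → 46 50 00 00

0x45 0x80 0x00 0x00 0x1c 0x00 0x00 0x00 0x46 0x50 0x00 0x00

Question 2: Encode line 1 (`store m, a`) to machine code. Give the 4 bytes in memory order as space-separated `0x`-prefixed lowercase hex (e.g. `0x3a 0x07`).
1. store fields op=0x11:6|rd=7:3|rs=0:3|pad=0:20 → word 47800000h → 47 80 00 00

0x47 0x80 0x00 0x00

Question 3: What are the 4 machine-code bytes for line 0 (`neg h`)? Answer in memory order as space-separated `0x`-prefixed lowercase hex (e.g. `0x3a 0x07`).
0x22 0x80 0x00 0x00

line 0 (neg): pack op=0x8:6|rd=5:3|pad=0:23 = 0x22800000; big→ 22 80 00 00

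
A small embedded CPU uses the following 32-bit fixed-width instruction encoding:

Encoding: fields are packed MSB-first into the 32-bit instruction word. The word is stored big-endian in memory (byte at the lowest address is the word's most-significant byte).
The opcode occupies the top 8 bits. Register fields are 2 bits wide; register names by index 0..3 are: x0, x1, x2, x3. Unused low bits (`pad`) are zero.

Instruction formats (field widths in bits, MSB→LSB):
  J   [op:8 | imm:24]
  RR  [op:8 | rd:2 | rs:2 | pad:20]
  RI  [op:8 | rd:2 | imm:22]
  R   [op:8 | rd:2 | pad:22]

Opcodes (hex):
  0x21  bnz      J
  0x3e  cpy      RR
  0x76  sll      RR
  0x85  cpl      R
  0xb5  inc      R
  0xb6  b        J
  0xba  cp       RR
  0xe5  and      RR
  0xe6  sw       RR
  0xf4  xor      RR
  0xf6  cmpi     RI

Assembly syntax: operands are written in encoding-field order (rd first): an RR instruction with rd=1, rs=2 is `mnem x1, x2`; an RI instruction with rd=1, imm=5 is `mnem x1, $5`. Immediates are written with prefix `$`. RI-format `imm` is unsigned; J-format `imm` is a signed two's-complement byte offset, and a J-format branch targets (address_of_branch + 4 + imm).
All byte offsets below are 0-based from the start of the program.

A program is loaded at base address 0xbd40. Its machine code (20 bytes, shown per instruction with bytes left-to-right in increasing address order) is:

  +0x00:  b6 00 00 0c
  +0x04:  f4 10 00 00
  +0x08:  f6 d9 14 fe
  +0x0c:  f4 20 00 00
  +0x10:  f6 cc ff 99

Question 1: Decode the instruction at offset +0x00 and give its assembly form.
b $12

off 0x00: read b6 00 00 0c as big → 0xb600000c
  op=0xb600000c>>24=0xb6 ⇒ b (J)
  imm: (w>>0)&0xffffff=0xc → $12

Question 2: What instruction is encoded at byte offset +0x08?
@+08  big-endian(f6 d9 14 fe) = 0xf6d914fe
  opcode bits[31:24]=0xf6: cmpi/RI
  [23:22] rd=3 = x3
  [21:0] imm=1643774 = $1643774

cmpi x3, $1643774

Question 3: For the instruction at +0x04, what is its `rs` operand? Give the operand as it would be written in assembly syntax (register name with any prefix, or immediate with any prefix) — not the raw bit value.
[04] f4 10 00 00 → 0xf4100000
  op=0xf4100000>>24=0xf4 ⇒ xor (RR)
  rd: (w>>22)&0x3=0x0 → x0
  rs: (w>>20)&0x3=0x1 → x1

x1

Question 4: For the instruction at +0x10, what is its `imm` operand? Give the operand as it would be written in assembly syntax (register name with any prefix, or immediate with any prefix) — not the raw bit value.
off 0x10: read f6 cc ff 99 as big → 0xf6ccff99
  top 8b → 0xf6 → cmpi [RI]
  rd: (w>>22)&0x3=0x3 → x3
  imm: (w>>0)&0x3fffff=0xcff99 → $851865

$851865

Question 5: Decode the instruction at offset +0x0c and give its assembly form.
off 0x0c: read f4 20 00 00 as big → 0xf4200000
  opcode bits[31:24]=0xf4: xor/RR
  rd: (w>>22)&0x3=0x0 → x0
  rs: (w>>20)&0x3=0x2 → x2

xor x0, x2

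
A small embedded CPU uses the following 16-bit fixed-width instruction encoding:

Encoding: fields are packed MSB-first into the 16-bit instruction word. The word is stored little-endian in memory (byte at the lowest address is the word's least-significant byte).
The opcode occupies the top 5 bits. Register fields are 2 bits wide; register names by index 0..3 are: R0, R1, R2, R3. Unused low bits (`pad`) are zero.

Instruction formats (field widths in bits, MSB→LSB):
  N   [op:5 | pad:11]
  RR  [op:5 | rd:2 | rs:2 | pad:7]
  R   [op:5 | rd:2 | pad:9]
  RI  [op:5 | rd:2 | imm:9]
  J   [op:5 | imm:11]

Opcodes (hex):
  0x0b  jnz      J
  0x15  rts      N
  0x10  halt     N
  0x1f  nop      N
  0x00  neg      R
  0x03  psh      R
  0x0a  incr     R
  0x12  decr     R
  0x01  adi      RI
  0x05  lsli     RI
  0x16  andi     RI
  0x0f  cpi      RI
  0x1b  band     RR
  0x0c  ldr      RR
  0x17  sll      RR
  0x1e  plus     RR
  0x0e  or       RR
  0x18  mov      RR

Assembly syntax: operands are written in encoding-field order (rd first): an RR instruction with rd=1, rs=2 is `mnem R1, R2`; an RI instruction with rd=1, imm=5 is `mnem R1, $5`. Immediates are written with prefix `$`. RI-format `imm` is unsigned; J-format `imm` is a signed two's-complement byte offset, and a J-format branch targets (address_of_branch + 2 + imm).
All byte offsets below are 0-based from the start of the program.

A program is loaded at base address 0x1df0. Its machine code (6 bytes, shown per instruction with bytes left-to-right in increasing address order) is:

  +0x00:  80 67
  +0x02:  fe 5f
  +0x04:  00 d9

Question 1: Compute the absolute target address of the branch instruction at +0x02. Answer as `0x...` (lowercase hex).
0x1df2

[02] fe 5f → 0x5ffe
  op=0x5ffe>>11=0xb ⇒ jnz (J)
  imm: (w>>0)&0x7ff=0x7fe (s11→-2) → $-2
  target = base 0x1df0 + off 0x02 + 2 + imm -2 = 0x1df2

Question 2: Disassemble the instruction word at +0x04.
band R0, R2

@+04  little-endian(00 d9) = 0xd900
  top 5b → 0x1b → band [RR]
  rd: (w>>9)&0x3=0x0 → R0
  rs: (w>>7)&0x3=0x2 → R2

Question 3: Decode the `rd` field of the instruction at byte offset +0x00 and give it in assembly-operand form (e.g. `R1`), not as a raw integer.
[00] 80 67 → 0x6780
  top 5b → 0xc → ldr [RR]
  [10:9] rd=3 = R3
  [8:7] rs=3 = R3

R3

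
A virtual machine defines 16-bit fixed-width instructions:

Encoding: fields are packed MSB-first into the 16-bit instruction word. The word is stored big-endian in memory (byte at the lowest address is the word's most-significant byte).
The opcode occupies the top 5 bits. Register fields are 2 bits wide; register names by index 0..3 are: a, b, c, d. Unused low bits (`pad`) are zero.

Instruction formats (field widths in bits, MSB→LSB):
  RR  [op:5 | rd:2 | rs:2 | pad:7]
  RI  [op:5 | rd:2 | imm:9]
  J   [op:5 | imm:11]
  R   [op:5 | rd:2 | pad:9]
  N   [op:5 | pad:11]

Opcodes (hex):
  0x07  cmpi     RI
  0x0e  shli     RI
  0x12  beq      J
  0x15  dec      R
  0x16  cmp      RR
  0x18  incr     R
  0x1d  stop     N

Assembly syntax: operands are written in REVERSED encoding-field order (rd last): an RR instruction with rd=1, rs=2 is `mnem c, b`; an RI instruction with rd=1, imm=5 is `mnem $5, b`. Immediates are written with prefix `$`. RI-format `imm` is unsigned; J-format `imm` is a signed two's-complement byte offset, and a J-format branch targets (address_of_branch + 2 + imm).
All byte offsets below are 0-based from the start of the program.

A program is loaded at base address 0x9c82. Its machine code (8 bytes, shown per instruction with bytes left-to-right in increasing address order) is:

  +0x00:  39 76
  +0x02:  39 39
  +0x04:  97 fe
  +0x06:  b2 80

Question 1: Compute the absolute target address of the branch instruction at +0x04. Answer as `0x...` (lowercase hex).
0x9c86

@+04  big-endian(97 fe) = 0x97fe
  opcode bits[15:11]=0x12: beq/J
  imm: (w>>0)&0x7ff=0x7fe (s11→-2) → $-2
  target = base 0x9c82 + off 0x04 + 2 + imm -2 = 0x9c86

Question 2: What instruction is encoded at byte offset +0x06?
cmp b, b

[06] b2 80 → 0xb280
  op=0xb280>>11=0x16 ⇒ cmp (RR)
  [10:9] rd=1 = b
  [8:7] rs=1 = b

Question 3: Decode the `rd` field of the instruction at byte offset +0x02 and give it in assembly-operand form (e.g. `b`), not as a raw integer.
off 0x02: read 39 39 as big → 0x3939
  op=0x3939>>11=0x7 ⇒ cmpi (RI)
  rd@[10:9]=0x0 ⇒ a
  imm@[8:0]=0x139 ⇒ $313

a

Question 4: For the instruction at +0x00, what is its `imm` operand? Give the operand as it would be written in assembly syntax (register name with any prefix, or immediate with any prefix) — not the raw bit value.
off 0x00: read 39 76 as big → 0x3976
  opcode bits[15:11]=0x7: cmpi/RI
  rd@[10:9]=0x0 ⇒ a
  imm@[8:0]=0x176 ⇒ $374

$374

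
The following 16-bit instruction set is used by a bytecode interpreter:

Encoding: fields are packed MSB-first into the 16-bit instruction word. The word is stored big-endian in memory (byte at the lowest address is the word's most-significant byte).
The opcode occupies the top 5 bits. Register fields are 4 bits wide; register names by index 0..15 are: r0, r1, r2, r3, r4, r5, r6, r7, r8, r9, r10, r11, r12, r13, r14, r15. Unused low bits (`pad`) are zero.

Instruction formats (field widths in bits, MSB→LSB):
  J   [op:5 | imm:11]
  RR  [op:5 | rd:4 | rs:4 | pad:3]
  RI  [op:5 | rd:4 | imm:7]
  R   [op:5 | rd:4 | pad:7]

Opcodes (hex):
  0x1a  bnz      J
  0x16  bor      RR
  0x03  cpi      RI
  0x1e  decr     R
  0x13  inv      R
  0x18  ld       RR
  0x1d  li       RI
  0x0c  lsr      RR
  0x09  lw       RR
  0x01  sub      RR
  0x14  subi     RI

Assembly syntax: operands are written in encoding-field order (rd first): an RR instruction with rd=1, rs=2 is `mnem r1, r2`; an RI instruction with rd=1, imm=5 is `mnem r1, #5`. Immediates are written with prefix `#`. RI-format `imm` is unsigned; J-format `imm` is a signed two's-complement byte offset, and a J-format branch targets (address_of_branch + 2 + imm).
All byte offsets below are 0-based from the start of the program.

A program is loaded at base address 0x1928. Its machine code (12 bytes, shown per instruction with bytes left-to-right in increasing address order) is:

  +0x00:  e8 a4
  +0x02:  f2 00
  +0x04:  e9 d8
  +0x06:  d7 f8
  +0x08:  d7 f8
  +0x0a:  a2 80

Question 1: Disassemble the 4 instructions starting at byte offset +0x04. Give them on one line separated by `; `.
li r3, #88; bnz #-8; bnz #-8; subi r5, #0

off 0x04: read e9 d8 as big → 0xe9d8
  opcode bits[15:11]=0x1d: li/RI
  rd: (w>>7)&0xf=0x3 → r3
  imm: (w>>0)&0x7f=0x58 → #88
off 0x06: read d7 f8 as big → 0xd7f8
  opcode bits[15:11]=0x1a: bnz/J
  imm: (w>>0)&0x7ff=0x7f8 (s11→-8) → #-8
off 0x08: read d7 f8 as big → 0xd7f8
  opcode bits[15:11]=0x1a: bnz/J
  imm: (w>>0)&0x7ff=0x7f8 (s11→-8) → #-8
off 0x0a: read a2 80 as big → 0xa280
  opcode bits[15:11]=0x14: subi/RI
  rd: (w>>7)&0xf=0x5 → r5
  imm: (w>>0)&0x7f=0x0 → #0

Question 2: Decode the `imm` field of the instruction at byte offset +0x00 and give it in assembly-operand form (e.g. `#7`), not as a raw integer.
#36

off 0x00: read e8 a4 as big → 0xe8a4
  op=0xe8a4>>11=0x1d ⇒ li (RI)
  rd: (w>>7)&0xf=0x1 → r1
  imm: (w>>0)&0x7f=0x24 → #36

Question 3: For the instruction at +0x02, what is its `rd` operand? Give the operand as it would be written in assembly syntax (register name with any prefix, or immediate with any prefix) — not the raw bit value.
off 0x02: read f2 00 as big → 0xf200
  opcode bits[15:11]=0x1e: decr/R
  rd@[10:7]=0x4 ⇒ r4

r4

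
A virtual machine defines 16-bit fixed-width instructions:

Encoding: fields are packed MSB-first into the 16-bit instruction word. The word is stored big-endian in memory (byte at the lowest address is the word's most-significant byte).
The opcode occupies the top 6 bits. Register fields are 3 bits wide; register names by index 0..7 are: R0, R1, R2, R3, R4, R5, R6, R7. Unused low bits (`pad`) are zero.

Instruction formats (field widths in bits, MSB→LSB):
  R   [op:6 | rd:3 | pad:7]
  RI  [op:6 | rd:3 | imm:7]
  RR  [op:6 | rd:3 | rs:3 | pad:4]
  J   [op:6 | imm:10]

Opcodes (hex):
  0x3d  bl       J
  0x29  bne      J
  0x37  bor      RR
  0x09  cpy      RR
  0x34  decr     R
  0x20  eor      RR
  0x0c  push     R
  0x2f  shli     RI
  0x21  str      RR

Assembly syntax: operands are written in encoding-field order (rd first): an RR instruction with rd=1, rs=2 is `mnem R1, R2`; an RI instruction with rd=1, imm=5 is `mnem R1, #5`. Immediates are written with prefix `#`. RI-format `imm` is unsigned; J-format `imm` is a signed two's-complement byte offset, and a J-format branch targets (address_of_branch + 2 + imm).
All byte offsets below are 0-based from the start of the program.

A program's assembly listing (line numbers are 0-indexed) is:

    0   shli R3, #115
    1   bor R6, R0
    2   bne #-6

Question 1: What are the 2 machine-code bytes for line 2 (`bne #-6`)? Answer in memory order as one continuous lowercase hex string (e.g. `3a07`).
L2: bne op=0x29:6|imm=-6:10 ⇒ 0xa7fa ⇒ big a7 fa

a7fa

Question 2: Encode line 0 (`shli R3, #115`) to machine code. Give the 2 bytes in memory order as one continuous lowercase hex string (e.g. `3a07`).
line 0 (shli): pack op=0x2f:6|rd=3:3|imm=115:7 = 0xbdf3; big→ bd f3

bdf3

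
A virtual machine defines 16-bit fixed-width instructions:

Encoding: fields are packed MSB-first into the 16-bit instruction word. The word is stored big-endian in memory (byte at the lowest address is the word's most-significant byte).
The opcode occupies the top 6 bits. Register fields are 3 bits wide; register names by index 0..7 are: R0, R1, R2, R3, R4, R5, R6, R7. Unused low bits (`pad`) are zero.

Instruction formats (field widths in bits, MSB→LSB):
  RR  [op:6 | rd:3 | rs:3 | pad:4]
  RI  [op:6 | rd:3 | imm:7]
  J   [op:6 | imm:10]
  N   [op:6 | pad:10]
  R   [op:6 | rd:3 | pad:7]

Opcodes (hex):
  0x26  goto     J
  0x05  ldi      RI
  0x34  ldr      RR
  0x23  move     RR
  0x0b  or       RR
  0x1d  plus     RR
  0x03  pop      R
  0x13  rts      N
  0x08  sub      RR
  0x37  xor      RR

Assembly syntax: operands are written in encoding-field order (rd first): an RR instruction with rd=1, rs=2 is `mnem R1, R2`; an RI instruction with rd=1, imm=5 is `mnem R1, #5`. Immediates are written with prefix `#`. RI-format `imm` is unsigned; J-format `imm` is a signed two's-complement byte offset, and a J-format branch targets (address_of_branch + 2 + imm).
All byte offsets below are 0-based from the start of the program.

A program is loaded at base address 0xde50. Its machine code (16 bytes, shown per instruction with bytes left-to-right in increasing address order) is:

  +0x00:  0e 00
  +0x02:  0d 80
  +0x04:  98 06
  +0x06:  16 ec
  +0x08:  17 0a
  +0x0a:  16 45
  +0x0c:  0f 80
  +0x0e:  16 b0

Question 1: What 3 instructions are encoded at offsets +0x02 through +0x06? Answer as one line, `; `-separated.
[02] 0d 80 → 0x0d80
  opcode bits[15:10]=0x3: pop/R
  rd@[9:7]=0x3 ⇒ R3
[04] 98 06 → 0x9806
  opcode bits[15:10]=0x26: goto/J
  imm@[9:0]=0x6 ⇒ #6
[06] 16 ec → 0x16ec
  opcode bits[15:10]=0x5: ldi/RI
  rd@[9:7]=0x5 ⇒ R5
  imm@[6:0]=0x6c ⇒ #108

pop R3; goto #6; ldi R5, #108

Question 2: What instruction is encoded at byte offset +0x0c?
off 0x0c: read 0f 80 as big → 0x0f80
  op=0x0f80>>10=0x3 ⇒ pop (R)
  [9:7] rd=7 = R7

pop R7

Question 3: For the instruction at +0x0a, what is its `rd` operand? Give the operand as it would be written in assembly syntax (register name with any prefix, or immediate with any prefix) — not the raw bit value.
R4

@+0a  big-endian(16 45) = 0x1645
  top 6b → 0x5 → ldi [RI]
  rd: (w>>7)&0x7=0x4 → R4
  imm: (w>>0)&0x7f=0x45 → #69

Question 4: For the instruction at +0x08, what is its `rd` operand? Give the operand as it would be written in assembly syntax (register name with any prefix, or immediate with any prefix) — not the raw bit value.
off 0x08: read 17 0a as big → 0x170a
  top 6b → 0x5 → ldi [RI]
  rd: (w>>7)&0x7=0x6 → R6
  imm: (w>>0)&0x7f=0xa → #10

R6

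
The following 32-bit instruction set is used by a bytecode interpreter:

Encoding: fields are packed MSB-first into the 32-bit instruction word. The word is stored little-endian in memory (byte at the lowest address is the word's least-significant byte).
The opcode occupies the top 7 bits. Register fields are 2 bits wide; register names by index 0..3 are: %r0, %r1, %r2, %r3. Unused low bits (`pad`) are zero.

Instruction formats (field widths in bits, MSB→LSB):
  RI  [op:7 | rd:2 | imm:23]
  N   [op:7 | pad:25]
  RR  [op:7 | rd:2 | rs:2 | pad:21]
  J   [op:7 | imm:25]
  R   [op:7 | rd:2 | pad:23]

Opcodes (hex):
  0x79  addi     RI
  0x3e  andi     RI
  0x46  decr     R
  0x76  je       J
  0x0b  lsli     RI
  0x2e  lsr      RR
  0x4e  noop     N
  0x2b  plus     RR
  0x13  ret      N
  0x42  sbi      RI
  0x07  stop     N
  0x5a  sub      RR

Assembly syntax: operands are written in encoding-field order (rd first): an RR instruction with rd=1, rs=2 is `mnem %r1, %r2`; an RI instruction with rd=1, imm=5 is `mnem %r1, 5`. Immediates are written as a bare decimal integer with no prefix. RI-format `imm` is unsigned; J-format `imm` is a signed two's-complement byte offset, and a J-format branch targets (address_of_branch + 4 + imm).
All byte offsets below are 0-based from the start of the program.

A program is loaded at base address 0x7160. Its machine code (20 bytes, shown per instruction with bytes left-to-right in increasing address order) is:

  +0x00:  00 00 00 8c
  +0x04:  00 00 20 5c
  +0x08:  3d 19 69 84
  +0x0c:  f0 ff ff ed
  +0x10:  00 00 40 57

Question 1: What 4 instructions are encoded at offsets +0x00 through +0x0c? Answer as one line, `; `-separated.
decr %r0; lsr %r0, %r1; sbi %r0, 6887741; je -16

[00] 00 00 00 8c → 0x8c000000
  top 7b → 0x46 → decr [R]
  rd: (w>>23)&0x3=0x0 → %r0
[04] 00 00 20 5c → 0x5c200000
  top 7b → 0x2e → lsr [RR]
  rd: (w>>23)&0x3=0x0 → %r0
  rs: (w>>21)&0x3=0x1 → %r1
[08] 3d 19 69 84 → 0x8469193d
  top 7b → 0x42 → sbi [RI]
  rd: (w>>23)&0x3=0x0 → %r0
  imm: (w>>0)&0x7fffff=0x69193d → 6887741
[0c] f0 ff ff ed → 0xedfffff0
  top 7b → 0x76 → je [J]
  imm: (w>>0)&0x1ffffff=0x1fffff0 (s25→-16) → -16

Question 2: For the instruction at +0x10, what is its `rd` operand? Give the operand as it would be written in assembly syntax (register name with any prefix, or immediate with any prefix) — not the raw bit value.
%r2

@+10  little-endian(00 00 40 57) = 0x57400000
  opcode bits[31:25]=0x2b: plus/RR
  rd@[24:23]=0x2 ⇒ %r2
  rs@[22:21]=0x2 ⇒ %r2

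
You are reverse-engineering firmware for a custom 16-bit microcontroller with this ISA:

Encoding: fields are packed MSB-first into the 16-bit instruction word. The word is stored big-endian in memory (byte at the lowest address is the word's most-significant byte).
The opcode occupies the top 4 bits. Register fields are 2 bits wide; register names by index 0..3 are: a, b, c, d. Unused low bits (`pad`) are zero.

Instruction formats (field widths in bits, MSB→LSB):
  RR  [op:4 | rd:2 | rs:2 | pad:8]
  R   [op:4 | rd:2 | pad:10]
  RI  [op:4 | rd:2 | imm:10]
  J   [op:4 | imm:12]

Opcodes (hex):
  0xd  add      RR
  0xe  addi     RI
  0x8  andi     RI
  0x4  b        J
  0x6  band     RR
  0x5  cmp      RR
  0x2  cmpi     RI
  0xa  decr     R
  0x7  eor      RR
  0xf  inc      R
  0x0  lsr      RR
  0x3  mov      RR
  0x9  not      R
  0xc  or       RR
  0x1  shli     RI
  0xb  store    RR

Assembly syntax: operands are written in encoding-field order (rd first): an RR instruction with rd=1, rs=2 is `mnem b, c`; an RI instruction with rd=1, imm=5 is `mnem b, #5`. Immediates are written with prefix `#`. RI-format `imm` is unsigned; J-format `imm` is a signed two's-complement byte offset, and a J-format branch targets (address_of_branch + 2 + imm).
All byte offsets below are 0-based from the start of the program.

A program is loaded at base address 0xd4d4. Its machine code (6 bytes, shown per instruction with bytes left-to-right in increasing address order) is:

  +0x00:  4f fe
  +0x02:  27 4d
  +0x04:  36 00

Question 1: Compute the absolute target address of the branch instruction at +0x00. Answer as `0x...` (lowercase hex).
[00] 4f fe → 0x4ffe
  op=0x4ffe>>12=0x4 ⇒ b (J)
  imm: (w>>0)&0xfff=0xffe (s12→-2) → #-2
  target = base 0xd4d4 + off 0x00 + 2 + imm -2 = 0xd4d4

0xd4d4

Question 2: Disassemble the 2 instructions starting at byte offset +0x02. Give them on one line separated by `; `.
cmpi b, #845; mov b, c

[02] 27 4d → 0x274d
  opcode bits[15:12]=0x2: cmpi/RI
  [11:10] rd=1 = b
  [9:0] imm=845 = #845
[04] 36 00 → 0x3600
  opcode bits[15:12]=0x3: mov/RR
  [11:10] rd=1 = b
  [9:8] rs=2 = c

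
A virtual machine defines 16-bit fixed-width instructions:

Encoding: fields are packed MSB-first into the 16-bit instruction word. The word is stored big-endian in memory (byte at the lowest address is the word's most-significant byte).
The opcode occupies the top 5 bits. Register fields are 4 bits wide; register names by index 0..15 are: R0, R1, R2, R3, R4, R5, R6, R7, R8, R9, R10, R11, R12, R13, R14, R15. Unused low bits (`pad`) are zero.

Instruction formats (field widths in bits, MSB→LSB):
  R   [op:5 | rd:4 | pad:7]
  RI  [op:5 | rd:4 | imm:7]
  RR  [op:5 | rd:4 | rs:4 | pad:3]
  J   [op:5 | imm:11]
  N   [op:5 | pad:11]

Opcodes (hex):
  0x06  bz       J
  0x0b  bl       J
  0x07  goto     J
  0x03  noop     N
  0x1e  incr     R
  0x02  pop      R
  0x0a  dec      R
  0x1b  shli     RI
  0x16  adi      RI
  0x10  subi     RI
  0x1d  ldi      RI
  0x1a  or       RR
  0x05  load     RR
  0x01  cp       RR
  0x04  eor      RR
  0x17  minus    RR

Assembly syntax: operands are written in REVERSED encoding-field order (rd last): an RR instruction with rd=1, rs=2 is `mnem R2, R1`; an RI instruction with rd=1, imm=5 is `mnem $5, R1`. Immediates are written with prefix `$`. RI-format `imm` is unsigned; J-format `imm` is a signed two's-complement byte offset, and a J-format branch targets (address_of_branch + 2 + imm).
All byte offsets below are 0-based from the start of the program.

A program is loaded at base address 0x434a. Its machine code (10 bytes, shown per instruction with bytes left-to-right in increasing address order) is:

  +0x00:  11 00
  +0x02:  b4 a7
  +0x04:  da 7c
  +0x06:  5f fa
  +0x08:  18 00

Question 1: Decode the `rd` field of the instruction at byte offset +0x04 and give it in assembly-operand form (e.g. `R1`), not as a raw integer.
@+04  big-endian(da 7c) = 0xda7c
  top 5b → 0x1b → shli [RI]
  [10:7] rd=4 = R4
  [6:0] imm=124 = $124

R4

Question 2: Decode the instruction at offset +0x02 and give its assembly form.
adi $39, R9

[02] b4 a7 → 0xb4a7
  top 5b → 0x16 → adi [RI]
  rd: (w>>7)&0xf=0x9 → R9
  imm: (w>>0)&0x7f=0x27 → $39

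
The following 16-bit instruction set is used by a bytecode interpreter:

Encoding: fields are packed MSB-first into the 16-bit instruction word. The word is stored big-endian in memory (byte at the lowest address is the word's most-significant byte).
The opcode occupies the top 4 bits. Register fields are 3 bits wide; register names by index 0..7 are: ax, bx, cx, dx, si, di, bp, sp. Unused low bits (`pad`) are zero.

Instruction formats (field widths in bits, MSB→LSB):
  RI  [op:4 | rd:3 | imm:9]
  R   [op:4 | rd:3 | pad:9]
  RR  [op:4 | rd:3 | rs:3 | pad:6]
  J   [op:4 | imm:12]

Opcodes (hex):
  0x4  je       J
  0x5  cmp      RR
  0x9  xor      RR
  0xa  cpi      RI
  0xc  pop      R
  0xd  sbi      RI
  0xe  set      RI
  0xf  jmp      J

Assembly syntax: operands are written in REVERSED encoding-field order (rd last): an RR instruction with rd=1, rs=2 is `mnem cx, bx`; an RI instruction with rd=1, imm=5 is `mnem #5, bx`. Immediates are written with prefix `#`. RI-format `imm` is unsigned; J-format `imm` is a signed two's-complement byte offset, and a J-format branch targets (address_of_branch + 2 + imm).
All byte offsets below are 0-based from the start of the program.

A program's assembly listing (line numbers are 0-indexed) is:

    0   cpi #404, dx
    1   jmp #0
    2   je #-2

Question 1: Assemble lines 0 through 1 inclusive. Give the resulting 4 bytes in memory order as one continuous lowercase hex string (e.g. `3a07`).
a794f000

0. cpi fields op=0xa:4|rd=3:3|imm=404:9 → word a794h → a7 94
1. jmp fields op=0xf:4|imm=0:12 → word f000h → f0 00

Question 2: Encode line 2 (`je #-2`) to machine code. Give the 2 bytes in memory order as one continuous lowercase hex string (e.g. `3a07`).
4ffe

2. je fields op=0x4:4|imm=-2:12 → word 4ffeh → 4f fe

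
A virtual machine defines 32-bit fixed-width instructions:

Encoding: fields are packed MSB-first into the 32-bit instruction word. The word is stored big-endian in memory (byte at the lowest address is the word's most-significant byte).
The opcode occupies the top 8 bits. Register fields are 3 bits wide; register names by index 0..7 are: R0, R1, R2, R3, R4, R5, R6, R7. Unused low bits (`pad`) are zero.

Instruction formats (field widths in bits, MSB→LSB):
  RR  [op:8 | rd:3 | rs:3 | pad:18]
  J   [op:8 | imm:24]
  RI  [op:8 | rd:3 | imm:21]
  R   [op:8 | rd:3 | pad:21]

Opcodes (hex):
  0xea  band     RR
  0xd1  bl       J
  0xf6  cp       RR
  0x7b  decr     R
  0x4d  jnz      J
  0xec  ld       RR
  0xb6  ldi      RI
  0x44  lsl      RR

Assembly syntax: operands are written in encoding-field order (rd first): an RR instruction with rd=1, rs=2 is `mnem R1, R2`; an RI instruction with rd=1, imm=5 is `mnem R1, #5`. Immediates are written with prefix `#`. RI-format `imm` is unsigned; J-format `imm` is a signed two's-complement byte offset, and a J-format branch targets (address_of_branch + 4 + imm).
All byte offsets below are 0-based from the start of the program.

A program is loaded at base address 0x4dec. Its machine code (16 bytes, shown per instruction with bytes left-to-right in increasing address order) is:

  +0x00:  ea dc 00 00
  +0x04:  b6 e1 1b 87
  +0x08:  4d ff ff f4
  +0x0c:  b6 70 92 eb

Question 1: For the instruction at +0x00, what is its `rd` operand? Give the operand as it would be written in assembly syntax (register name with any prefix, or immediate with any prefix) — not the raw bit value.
@+00  big-endian(ea dc 00 00) = 0xeadc0000
  top 8b → 0xea → band [RR]
  rd@[23:21]=0x6 ⇒ R6
  rs@[20:18]=0x7 ⇒ R7

R6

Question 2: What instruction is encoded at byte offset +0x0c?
ldi R3, #1086187

[0c] b6 70 92 eb → 0xb67092eb
  op=0xb67092eb>>24=0xb6 ⇒ ldi (RI)
  rd@[23:21]=0x3 ⇒ R3
  imm@[20:0]=0x1092eb ⇒ #1086187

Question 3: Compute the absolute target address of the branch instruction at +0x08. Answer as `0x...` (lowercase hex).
0x4dec

+0x08: 4d ff ff f4 ⇒ word 0x4dfffff4 (big)
  opcode bits[31:24]=0x4d: jnz/J
  imm@[23:0]=0xfffff4 (s24→-12) ⇒ #-12
  target = base 0x4dec + off 0x08 + 4 + imm -12 = 0x4dec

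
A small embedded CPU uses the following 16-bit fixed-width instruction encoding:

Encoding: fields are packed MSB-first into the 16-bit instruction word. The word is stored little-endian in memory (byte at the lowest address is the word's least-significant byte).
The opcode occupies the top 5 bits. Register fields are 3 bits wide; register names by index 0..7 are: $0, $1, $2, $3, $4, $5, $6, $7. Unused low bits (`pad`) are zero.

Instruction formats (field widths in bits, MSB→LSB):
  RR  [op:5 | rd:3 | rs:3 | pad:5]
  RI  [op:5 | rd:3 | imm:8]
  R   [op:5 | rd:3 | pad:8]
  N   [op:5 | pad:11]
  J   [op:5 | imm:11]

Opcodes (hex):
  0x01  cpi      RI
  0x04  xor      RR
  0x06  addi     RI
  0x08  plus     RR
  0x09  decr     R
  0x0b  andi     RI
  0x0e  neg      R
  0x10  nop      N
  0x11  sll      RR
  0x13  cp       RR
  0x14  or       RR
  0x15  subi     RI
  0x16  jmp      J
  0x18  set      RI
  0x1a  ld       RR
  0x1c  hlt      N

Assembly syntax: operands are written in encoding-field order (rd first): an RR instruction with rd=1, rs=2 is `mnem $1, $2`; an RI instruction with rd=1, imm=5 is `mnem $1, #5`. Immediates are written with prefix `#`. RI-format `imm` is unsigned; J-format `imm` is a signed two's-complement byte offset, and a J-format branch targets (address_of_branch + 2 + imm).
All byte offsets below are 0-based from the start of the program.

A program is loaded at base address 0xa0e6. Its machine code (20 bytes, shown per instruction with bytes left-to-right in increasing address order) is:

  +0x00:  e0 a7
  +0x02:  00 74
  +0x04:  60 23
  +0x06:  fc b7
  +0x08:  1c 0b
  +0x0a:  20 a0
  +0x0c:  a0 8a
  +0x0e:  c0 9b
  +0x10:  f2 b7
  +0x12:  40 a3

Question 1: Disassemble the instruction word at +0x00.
or $7, $7

+0x00: e0 a7 ⇒ word 0xa7e0 (little)
  op=0xa7e0>>11=0x14 ⇒ or (RR)
  [10:8] rd=7 = $7
  [7:5] rs=7 = $7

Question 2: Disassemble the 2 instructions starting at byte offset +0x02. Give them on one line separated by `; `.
off 0x02: read 00 74 as little → 0x7400
  top 5b → 0xe → neg [R]
  [10:8] rd=4 = $4
off 0x04: read 60 23 as little → 0x2360
  top 5b → 0x4 → xor [RR]
  [10:8] rd=3 = $3
  [7:5] rs=3 = $3

neg $4; xor $3, $3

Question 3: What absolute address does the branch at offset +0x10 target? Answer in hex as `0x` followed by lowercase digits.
0xa0ea

[10] f2 b7 → 0xb7f2
  top 5b → 0x16 → jmp [J]
  [10:0] imm=2034 (s11→-14) = #-14
  target = base 0xa0e6 + off 0x10 + 2 + imm -14 = 0xa0ea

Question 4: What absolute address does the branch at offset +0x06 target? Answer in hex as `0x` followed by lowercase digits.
0xa0ea

[06] fc b7 → 0xb7fc
  opcode bits[15:11]=0x16: jmp/J
  imm: (w>>0)&0x7ff=0x7fc (s11→-4) → #-4
  target = base 0xa0e6 + off 0x06 + 2 + imm -4 = 0xa0ea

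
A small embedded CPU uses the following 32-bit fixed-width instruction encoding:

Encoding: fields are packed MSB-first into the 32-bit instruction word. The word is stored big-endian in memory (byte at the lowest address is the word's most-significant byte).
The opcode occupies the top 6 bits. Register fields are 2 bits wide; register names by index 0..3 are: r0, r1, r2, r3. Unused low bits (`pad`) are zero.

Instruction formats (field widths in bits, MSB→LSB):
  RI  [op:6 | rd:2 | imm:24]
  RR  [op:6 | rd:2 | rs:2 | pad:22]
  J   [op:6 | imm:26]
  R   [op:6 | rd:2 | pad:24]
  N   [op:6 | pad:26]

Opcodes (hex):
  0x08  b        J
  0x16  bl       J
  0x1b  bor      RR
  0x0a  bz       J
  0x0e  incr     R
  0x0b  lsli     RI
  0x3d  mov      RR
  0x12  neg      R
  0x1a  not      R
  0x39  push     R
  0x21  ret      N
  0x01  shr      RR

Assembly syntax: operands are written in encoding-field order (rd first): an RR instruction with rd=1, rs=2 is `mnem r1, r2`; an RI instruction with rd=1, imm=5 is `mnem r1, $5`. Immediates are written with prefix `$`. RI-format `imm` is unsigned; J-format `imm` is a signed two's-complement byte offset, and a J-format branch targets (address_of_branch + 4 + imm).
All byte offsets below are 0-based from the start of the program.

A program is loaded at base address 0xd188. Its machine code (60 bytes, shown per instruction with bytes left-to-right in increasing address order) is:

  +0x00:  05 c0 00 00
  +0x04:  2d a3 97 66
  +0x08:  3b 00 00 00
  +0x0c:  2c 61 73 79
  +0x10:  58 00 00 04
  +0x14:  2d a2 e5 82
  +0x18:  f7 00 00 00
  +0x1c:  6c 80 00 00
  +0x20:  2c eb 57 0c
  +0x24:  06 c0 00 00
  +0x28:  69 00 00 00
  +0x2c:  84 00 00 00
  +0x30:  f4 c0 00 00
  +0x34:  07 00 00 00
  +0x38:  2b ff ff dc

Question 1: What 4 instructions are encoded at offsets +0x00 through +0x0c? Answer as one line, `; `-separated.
shr r1, r3; lsli r1, $10721126; incr r3; lsli r0, $6386553

@+00  big-endian(05 c0 00 00) = 0x05c00000
  op=0x05c00000>>26=0x1 ⇒ shr (RR)
  rd: (w>>24)&0x3=0x1 → r1
  rs: (w>>22)&0x3=0x3 → r3
@+04  big-endian(2d a3 97 66) = 0x2da39766
  op=0x2da39766>>26=0xb ⇒ lsli (RI)
  rd: (w>>24)&0x3=0x1 → r1
  imm: (w>>0)&0xffffff=0xa39766 → $10721126
@+08  big-endian(3b 00 00 00) = 0x3b000000
  op=0x3b000000>>26=0xe ⇒ incr (R)
  rd: (w>>24)&0x3=0x3 → r3
@+0c  big-endian(2c 61 73 79) = 0x2c617379
  op=0x2c617379>>26=0xb ⇒ lsli (RI)
  rd: (w>>24)&0x3=0x0 → r0
  imm: (w>>0)&0xffffff=0x617379 → $6386553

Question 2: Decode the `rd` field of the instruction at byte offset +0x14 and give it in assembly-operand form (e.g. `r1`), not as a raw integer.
r1

[14] 2d a2 e5 82 → 0x2da2e582
  opcode bits[31:26]=0xb: lsli/RI
  rd: (w>>24)&0x3=0x1 → r1
  imm: (w>>0)&0xffffff=0xa2e582 → $10675586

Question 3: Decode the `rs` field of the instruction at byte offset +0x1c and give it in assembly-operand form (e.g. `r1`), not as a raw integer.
[1c] 6c 80 00 00 → 0x6c800000
  opcode bits[31:26]=0x1b: bor/RR
  rd: (w>>24)&0x3=0x0 → r0
  rs: (w>>22)&0x3=0x2 → r2

r2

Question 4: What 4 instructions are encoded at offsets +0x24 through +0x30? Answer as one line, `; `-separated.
@+24  big-endian(06 c0 00 00) = 0x06c00000
  op=0x06c00000>>26=0x1 ⇒ shr (RR)
  [25:24] rd=2 = r2
  [23:22] rs=3 = r3
@+28  big-endian(69 00 00 00) = 0x69000000
  op=0x69000000>>26=0x1a ⇒ not (R)
  [25:24] rd=1 = r1
@+2c  big-endian(84 00 00 00) = 0x84000000
  op=0x84000000>>26=0x21 ⇒ ret (N)
@+30  big-endian(f4 c0 00 00) = 0xf4c00000
  op=0xf4c00000>>26=0x3d ⇒ mov (RR)
  [25:24] rd=0 = r0
  [23:22] rs=3 = r3

shr r2, r3; not r1; ret; mov r0, r3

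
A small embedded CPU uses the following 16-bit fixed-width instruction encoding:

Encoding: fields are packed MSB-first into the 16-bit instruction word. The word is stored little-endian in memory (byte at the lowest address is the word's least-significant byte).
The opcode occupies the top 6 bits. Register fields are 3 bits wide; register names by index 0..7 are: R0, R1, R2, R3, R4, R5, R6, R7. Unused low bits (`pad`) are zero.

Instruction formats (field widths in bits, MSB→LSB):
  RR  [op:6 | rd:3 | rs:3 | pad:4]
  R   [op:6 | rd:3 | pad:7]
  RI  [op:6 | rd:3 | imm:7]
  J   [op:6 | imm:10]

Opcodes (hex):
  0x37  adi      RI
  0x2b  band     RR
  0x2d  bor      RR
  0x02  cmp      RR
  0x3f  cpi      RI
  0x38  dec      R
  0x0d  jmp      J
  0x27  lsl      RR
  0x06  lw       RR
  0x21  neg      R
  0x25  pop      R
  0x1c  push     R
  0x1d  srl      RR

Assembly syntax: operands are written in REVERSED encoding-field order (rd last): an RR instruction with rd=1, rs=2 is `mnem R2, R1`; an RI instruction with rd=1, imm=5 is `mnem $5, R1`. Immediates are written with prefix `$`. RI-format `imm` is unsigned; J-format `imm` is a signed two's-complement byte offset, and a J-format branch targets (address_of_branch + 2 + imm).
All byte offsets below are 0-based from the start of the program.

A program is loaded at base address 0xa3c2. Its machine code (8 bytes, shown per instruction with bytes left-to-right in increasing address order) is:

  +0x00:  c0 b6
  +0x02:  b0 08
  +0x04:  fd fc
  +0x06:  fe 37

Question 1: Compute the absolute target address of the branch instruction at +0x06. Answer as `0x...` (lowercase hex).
0xa3c8

+0x06: fe 37 ⇒ word 0x37fe (little)
  opcode bits[15:10]=0xd: jmp/J
  imm: (w>>0)&0x3ff=0x3fe (s10→-2) → $-2
  target = base 0xa3c2 + off 0x06 + 2 + imm -2 = 0xa3c8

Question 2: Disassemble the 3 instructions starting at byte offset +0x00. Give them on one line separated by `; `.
bor R4, R5; cmp R3, R1; cpi $125, R1

@+00  little-endian(c0 b6) = 0xb6c0
  opcode bits[15:10]=0x2d: bor/RR
  rd: (w>>7)&0x7=0x5 → R5
  rs: (w>>4)&0x7=0x4 → R4
@+02  little-endian(b0 08) = 0x08b0
  opcode bits[15:10]=0x2: cmp/RR
  rd: (w>>7)&0x7=0x1 → R1
  rs: (w>>4)&0x7=0x3 → R3
@+04  little-endian(fd fc) = 0xfcfd
  opcode bits[15:10]=0x3f: cpi/RI
  rd: (w>>7)&0x7=0x1 → R1
  imm: (w>>0)&0x7f=0x7d → $125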